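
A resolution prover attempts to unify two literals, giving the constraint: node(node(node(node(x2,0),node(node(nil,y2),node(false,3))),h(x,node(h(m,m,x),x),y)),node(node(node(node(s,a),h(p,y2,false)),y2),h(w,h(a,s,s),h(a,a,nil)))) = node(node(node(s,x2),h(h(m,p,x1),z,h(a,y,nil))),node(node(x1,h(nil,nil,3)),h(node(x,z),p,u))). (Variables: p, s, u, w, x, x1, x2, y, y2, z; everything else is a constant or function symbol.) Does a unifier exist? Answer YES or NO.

Decompose node/2: node(node(node(x2,0),node(node(nil,y2),node(false,3))),h(x,node(h(m,m,x),x),y)) = node(node(s,x2),h(h(m,p,x1),z,h(a,y,nil))),  node(node(node(node(s,a),h(p,y2,false)),y2),h(w,h(a,s,s),h(a,a,nil))) = node(node(x1,h(nil,nil,3)),h(node(x,z),p,u)).
Decompose node/2: node(node(x2,0),node(node(nil,y2),node(false,3))) = node(s,x2),  h(x,node(h(m,m,x),x),y) = h(h(m,p,x1),z,h(a,y,nil)).
Decompose node/2: node(x2,0) = s,  node(node(nil,y2),node(false,3)) = x2.
Bind s := node(x2,0); substituting into the one remaining equation that mentions s gives: node(node(node(node(node(x2,0),a),h(p,y2,false)),y2),h(w,h(a,node(x2,0),node(x2,0)),h(a,a,nil))) = node(node(x1,h(nil,nil,3)),h(node(x,z),p,u)).
Bind x2 := node(node(nil,y2),node(false,3)); substituting into the one remaining equation that mentions x2 gives: node(node(node(node(node(node(node(nil,y2),node(false,3)),0),a),h(p,y2,false)),y2),h(w,h(a,node(node(node(nil,y2),node(false,3)),0),node(node(node(nil,y2),node(false,3)),0)),h(a,a,nil))) = node(node(x1,h(nil,nil,3)),h(node(x,z),p,u)). Substituting into the earlier binding gives s := node(node(node(nil,y2),node(false,3)),0).
Decompose h/3: x = h(m,p,x1),  node(h(m,m,x),x) = z,  y = h(a,y,nil).
Bind x := h(m,p,x1); substituting into the 2 remaining equations that mention x gives: node(h(m,m,h(m,p,x1)),h(m,p,x1)) = z,  node(node(node(node(node(node(node(nil,y2),node(false,3)),0),a),h(p,y2,false)),y2),h(w,h(a,node(node(node(nil,y2),node(false,3)),0),node(node(node(nil,y2),node(false,3)),0)),h(a,a,nil))) = node(node(x1,h(nil,nil,3)),h(node(h(m,p,x1),z),p,u)).
Bind z := node(h(m,m,h(m,p,x1)),h(m,p,x1)); substituting into the one remaining equation that mentions z gives: node(node(node(node(node(node(node(nil,y2),node(false,3)),0),a),h(p,y2,false)),y2),h(w,h(a,node(node(node(nil,y2),node(false,3)),0),node(node(node(nil,y2),node(false,3)),0)),h(a,a,nil))) = node(node(x1,h(nil,nil,3)),h(node(h(m,p,x1),node(h(m,m,h(m,p,x1)),h(m,p,x1))),p,u)).
Occurs check fails: y occurs in h(a,y,nil); the equation y = h(a,y,nil) has no finite solution.

NO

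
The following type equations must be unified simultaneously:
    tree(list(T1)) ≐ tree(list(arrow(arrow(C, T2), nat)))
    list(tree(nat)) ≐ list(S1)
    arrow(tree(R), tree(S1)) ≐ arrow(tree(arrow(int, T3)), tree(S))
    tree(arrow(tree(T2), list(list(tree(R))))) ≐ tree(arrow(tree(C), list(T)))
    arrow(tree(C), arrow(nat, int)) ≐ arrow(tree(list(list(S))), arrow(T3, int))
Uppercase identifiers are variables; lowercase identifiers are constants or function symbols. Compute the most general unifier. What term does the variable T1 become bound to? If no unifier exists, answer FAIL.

Decompose tree/1: list(T1) ≐ list(arrow(arrow(C, T2), nat)).
Decompose list/1: T1 ≐ arrow(arrow(C, T2), nat).
Bind T1 := arrow(arrow(C, T2), nat); no other remaining equation mentions T1.
Decompose list/1: tree(nat) ≐ S1.
Bind S1 := tree(nat); substituting into the one remaining equation that mentions S1 gives: arrow(tree(R), tree(tree(nat))) ≐ arrow(tree(arrow(int, T3)), tree(S)).
Decompose arrow/2: tree(R) ≐ tree(arrow(int, T3)),  tree(tree(nat)) ≐ tree(S).
Decompose tree/1: R ≐ arrow(int, T3).
Bind R := arrow(int, T3); substituting into the one remaining equation that mentions R gives: tree(arrow(tree(T2), list(list(tree(arrow(int, T3)))))) ≐ tree(arrow(tree(C), list(T))).
Decompose tree/1: tree(nat) ≐ S.
Bind S := tree(nat); substituting into the one remaining equation that mentions S gives: arrow(tree(C), arrow(nat, int)) ≐ arrow(tree(list(list(tree(nat)))), arrow(T3, int)).
Decompose tree/1: arrow(tree(T2), list(list(tree(arrow(int, T3))))) ≐ arrow(tree(C), list(T)).
Decompose arrow/2: tree(T2) ≐ tree(C),  list(list(tree(arrow(int, T3)))) ≐ list(T).
Decompose tree/1: T2 ≐ C.
Bind T2 := C; no other remaining equation mentions T2. Substituting into the earlier binding gives T1 := arrow(arrow(C, C), nat).
Decompose list/1: list(tree(arrow(int, T3))) ≐ T.
Bind T := list(tree(arrow(int, T3))); no other remaining equation mentions T.
Decompose arrow/2: tree(C) ≐ tree(list(list(tree(nat)))),  arrow(nat, int) ≐ arrow(T3, int).
Decompose tree/1: C ≐ list(list(tree(nat))).
Bind C := list(list(tree(nat))); no other remaining equation mentions C. Substituting into the earlier bindings gives T1 := arrow(arrow(list(list(tree(nat))), list(list(tree(nat)))), nat), T2 := list(list(tree(nat))).
Decompose arrow/2: nat ≐ T3,  int ≐ int.
Bind T3 := nat; no other remaining equation mentions T3. Substituting into the earlier bindings gives R := arrow(int, nat), T := list(tree(arrow(int, nat))).
Delete trivial equation int ≐ int.
MGU = { T1 ↦ arrow(arrow(list(list(tree(nat))), list(list(tree(nat)))), nat), S1 ↦ tree(nat), R ↦ arrow(int, nat), S ↦ tree(nat), T2 ↦ list(list(tree(nat))), T ↦ list(tree(arrow(int, nat))), C ↦ list(list(tree(nat))), T3 ↦ nat }, so T1 ↦ arrow(arrow(list(list(tree(nat))), list(list(tree(nat)))), nat).

arrow(arrow(list(list(tree(nat))), list(list(tree(nat)))), nat)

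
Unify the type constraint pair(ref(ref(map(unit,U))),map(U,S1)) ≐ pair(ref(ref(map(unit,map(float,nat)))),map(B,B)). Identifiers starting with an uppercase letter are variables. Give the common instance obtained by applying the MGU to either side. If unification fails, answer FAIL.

pair(ref(ref(map(unit,map(float,nat)))),map(map(float,nat),map(float,nat)))

Decompose pair/2: ref(ref(map(unit,U))) ≐ ref(ref(map(unit,map(float,nat)))),  map(U,S1) ≐ map(B,B).
Decompose ref/1: ref(map(unit,U)) ≐ ref(map(unit,map(float,nat))).
Decompose ref/1: map(unit,U) ≐ map(unit,map(float,nat)).
Decompose map/2: unit ≐ unit,  U ≐ map(float,nat).
Delete trivial equation unit ≐ unit.
Bind U := map(float,nat); substituting into the remaining equation gives: map(map(float,nat),S1) ≐ map(B,B).
Decompose map/2: map(float,nat) ≐ B,  S1 ≐ B.
Bind B := map(float,nat); substituting into the remaining equation gives: S1 ≐ map(float,nat).
Bind S1 := map(float,nat).
Applying the MGU to either side gives pair(ref(ref(map(unit,map(float,nat)))),map(map(float,nat),map(float,nat))).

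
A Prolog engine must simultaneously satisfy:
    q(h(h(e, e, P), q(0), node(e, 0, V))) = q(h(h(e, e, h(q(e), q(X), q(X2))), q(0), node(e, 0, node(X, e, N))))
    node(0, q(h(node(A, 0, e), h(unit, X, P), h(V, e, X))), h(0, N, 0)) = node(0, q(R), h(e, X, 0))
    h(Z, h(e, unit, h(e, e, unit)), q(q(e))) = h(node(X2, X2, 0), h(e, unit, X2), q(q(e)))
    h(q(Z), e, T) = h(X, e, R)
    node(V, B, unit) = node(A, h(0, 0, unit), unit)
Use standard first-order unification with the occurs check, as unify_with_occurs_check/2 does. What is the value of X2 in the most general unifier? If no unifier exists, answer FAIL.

FAIL

Decompose q/1: h(h(e, e, P), q(0), node(e, 0, V)) = h(h(e, e, h(q(e), q(X), q(X2))), q(0), node(e, 0, node(X, e, N))).
Decompose h/3: h(e, e, P) = h(e, e, h(q(e), q(X), q(X2))),  q(0) = q(0),  node(e, 0, V) = node(e, 0, node(X, e, N)).
Decompose h/3: e = e,  e = e,  P = h(q(e), q(X), q(X2)).
Delete trivial equation e = e.
Delete trivial equation e = e.
Bind P := h(q(e), q(X), q(X2)); substituting into the one remaining equation that mentions P gives: node(0, q(h(node(A, 0, e), h(unit, X, h(q(e), q(X), q(X2))), h(V, e, X))), h(0, N, 0)) = node(0, q(R), h(e, X, 0)).
Delete trivial equation q(0) = q(0).
Decompose node/3: e = e,  0 = 0,  V = node(X, e, N).
Delete trivial equation e = e.
Delete trivial equation 0 = 0.
Bind V := node(X, e, N); substituting into the 2 remaining equations that mention V gives: node(0, q(h(node(A, 0, e), h(unit, X, h(q(e), q(X), q(X2))), h(node(X, e, N), e, X))), h(0, N, 0)) = node(0, q(R), h(e, X, 0)),  node(node(X, e, N), B, unit) = node(A, h(0, 0, unit), unit).
Decompose node/3: 0 = 0,  q(h(node(A, 0, e), h(unit, X, h(q(e), q(X), q(X2))), h(node(X, e, N), e, X))) = q(R),  h(0, N, 0) = h(e, X, 0).
Delete trivial equation 0 = 0.
Decompose q/1: h(node(A, 0, e), h(unit, X, h(q(e), q(X), q(X2))), h(node(X, e, N), e, X)) = R.
Bind R := h(node(A, 0, e), h(unit, X, h(q(e), q(X), q(X2))), h(node(X, e, N), e, X)); substituting into the one remaining equation that mentions R gives: h(q(Z), e, T) = h(X, e, h(node(A, 0, e), h(unit, X, h(q(e), q(X), q(X2))), h(node(X, e, N), e, X))).
Decompose h/3: 0 = e,  N = X,  0 = 0.
Clash: constants 0 and e differ; no unifier exists.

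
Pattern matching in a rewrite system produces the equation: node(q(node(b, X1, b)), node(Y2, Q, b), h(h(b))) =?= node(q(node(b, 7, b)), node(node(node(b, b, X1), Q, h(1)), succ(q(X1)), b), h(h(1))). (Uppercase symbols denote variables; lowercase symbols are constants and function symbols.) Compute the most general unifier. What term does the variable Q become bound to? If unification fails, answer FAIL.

Decompose node/3: q(node(b, X1, b)) =?= q(node(b, 7, b)),  node(Y2, Q, b) =?= node(node(node(b, b, X1), Q, h(1)), succ(q(X1)), b),  h(h(b)) =?= h(h(1)).
Decompose q/1: node(b, X1, b) =?= node(b, 7, b).
Decompose node/3: b =?= b,  X1 =?= 7,  b =?= b.
Delete trivial equation b =?= b.
Bind X1 := 7; substituting into the one remaining equation that mentions X1 gives: node(Y2, Q, b) =?= node(node(node(b, b, 7), Q, h(1)), succ(q(7)), b).
Delete trivial equation b =?= b.
Decompose node/3: Y2 =?= node(node(b, b, 7), Q, h(1)),  Q =?= succ(q(7)),  b =?= b.
Bind Y2 := node(node(b, b, 7), Q, h(1)); no other remaining equation mentions Y2.
Bind Q := succ(q(7)); no other remaining equation mentions Q. Substituting into the earlier binding gives Y2 := node(node(b, b, 7), succ(q(7)), h(1)).
Delete trivial equation b =?= b.
Decompose h/1: h(b) =?= h(1).
Decompose h/1: b =?= 1.
Clash: constants b and 1 differ; no unifier exists.

FAIL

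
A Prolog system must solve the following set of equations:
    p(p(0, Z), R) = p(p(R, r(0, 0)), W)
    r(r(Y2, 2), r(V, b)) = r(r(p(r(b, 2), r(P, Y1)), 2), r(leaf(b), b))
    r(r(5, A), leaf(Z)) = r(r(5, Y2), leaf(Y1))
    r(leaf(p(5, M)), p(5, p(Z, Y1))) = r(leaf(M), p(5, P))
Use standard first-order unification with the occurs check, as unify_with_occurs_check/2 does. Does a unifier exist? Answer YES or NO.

NO

Decompose p/2: p(0, Z) = p(R, r(0, 0)),  R = W.
Decompose p/2: 0 = R,  Z = r(0, 0).
Bind R := 0; substituting into the one remaining equation that mentions R gives: 0 = W.
Bind Z := r(0, 0); substituting into the 2 remaining equations that mention Z gives: r(r(5, A), leaf(r(0, 0))) = r(r(5, Y2), leaf(Y1)),  r(leaf(p(5, M)), p(5, p(r(0, 0), Y1))) = r(leaf(M), p(5, P)).
Bind W := 0; no other remaining equation mentions W.
Decompose r/2: r(Y2, 2) = r(p(r(b, 2), r(P, Y1)), 2),  r(V, b) = r(leaf(b), b).
Decompose r/2: Y2 = p(r(b, 2), r(P, Y1)),  2 = 2.
Bind Y2 := p(r(b, 2), r(P, Y1)); substituting into the one remaining equation that mentions Y2 gives: r(r(5, A), leaf(r(0, 0))) = r(r(5, p(r(b, 2), r(P, Y1))), leaf(Y1)).
Delete trivial equation 2 = 2.
Decompose r/2: V = leaf(b),  b = b.
Bind V := leaf(b); no other remaining equation mentions V.
Delete trivial equation b = b.
Decompose r/2: r(5, A) = r(5, p(r(b, 2), r(P, Y1))),  leaf(r(0, 0)) = leaf(Y1).
Decompose r/2: 5 = 5,  A = p(r(b, 2), r(P, Y1)).
Delete trivial equation 5 = 5.
Bind A := p(r(b, 2), r(P, Y1)); no other remaining equation mentions A.
Decompose leaf/1: r(0, 0) = Y1.
Bind Y1 := r(0, 0); substituting into the remaining equation gives: r(leaf(p(5, M)), p(5, p(r(0, 0), r(0, 0)))) = r(leaf(M), p(5, P)). Substituting into the earlier bindings gives Y2 := p(r(b, 2), r(P, r(0, 0))), A := p(r(b, 2), r(P, r(0, 0))).
Decompose r/2: leaf(p(5, M)) = leaf(M),  p(5, p(r(0, 0), r(0, 0))) = p(5, P).
Decompose leaf/1: p(5, M) = M.
Occurs check fails: M occurs in p(5, M); the equation M = p(5, M) has no finite solution.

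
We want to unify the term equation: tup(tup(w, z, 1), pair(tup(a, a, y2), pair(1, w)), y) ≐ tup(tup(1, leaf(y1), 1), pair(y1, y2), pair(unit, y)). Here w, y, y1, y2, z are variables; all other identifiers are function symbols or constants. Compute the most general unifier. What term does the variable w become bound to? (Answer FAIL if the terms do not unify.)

Decompose tup/3: tup(w, z, 1) ≐ tup(1, leaf(y1), 1),  pair(tup(a, a, y2), pair(1, w)) ≐ pair(y1, y2),  y ≐ pair(unit, y).
Decompose tup/3: w ≐ 1,  z ≐ leaf(y1),  1 ≐ 1.
Bind w := 1; substituting into the one remaining equation that mentions w gives: pair(tup(a, a, y2), pair(1, 1)) ≐ pair(y1, y2).
Bind z := leaf(y1); no other remaining equation mentions z.
Delete trivial equation 1 ≐ 1.
Decompose pair/2: tup(a, a, y2) ≐ y1,  pair(1, 1) ≐ y2.
Bind y1 := tup(a, a, y2); no other remaining equation mentions y1. Substituting into the earlier binding gives z := leaf(tup(a, a, y2)).
Bind y2 := pair(1, 1); no other remaining equation mentions y2. Substituting into the earlier bindings gives z := leaf(tup(a, a, pair(1, 1))), y1 := tup(a, a, pair(1, 1)).
Occurs check fails: y occurs in pair(unit, y); the equation y ≐ pair(unit, y) has no finite solution.

FAIL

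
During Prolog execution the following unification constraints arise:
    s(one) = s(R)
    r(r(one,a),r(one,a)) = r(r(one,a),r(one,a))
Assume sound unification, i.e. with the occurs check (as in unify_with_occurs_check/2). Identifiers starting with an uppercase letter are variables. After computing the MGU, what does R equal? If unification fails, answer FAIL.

Decompose s/1: one = R.
Bind R := one; no other remaining equation mentions R.
Delete trivial equation r(r(one,a),r(one,a)) = r(r(one,a),r(one,a)).
MGU = { R ↦ one }, so R ↦ one.

one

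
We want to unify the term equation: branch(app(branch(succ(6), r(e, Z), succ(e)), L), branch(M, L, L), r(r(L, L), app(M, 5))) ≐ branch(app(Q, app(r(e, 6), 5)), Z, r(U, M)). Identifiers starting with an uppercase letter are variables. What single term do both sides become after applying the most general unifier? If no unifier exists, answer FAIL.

FAIL

Decompose branch/3: app(branch(succ(6), r(e, Z), succ(e)), L) ≐ app(Q, app(r(e, 6), 5)),  branch(M, L, L) ≐ Z,  r(r(L, L), app(M, 5)) ≐ r(U, M).
Decompose app/2: branch(succ(6), r(e, Z), succ(e)) ≐ Q,  L ≐ app(r(e, 6), 5).
Bind Q := branch(succ(6), r(e, Z), succ(e)); no other remaining equation mentions Q.
Bind L := app(r(e, 6), 5); substituting into the remaining equations gives: branch(M, app(r(e, 6), 5), app(r(e, 6), 5)) ≐ Z,  r(r(app(r(e, 6), 5), app(r(e, 6), 5)), app(M, 5)) ≐ r(U, M).
Bind Z := branch(M, app(r(e, 6), 5), app(r(e, 6), 5)); no other remaining equation mentions Z. Substituting into the earlier binding gives Q := branch(succ(6), r(e, branch(M, app(r(e, 6), 5), app(r(e, 6), 5))), succ(e)).
Decompose r/2: r(app(r(e, 6), 5), app(r(e, 6), 5)) ≐ U,  app(M, 5) ≐ M.
Bind U := r(app(r(e, 6), 5), app(r(e, 6), 5)); no other remaining equation mentions U.
Occurs check fails: M occurs in app(M, 5); the equation M ≐ app(M, 5) has no finite solution.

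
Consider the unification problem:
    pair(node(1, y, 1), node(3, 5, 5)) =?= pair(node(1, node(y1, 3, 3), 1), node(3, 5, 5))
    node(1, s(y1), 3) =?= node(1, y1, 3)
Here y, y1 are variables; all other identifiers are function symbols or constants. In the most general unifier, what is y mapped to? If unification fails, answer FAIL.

Decompose pair/2: node(1, y, 1) =?= node(1, node(y1, 3, 3), 1),  node(3, 5, 5) =?= node(3, 5, 5).
Decompose node/3: 1 =?= 1,  y =?= node(y1, 3, 3),  1 =?= 1.
Delete trivial equation 1 =?= 1.
Bind y := node(y1, 3, 3); no other remaining equation mentions y.
Delete trivial equation 1 =?= 1.
Delete trivial equation node(3, 5, 5) =?= node(3, 5, 5).
Decompose node/3: 1 =?= 1,  s(y1) =?= y1,  3 =?= 3.
Delete trivial equation 1 =?= 1.
Occurs check fails: y1 occurs in s(y1); the equation y1 =?= s(y1) has no finite solution.

FAIL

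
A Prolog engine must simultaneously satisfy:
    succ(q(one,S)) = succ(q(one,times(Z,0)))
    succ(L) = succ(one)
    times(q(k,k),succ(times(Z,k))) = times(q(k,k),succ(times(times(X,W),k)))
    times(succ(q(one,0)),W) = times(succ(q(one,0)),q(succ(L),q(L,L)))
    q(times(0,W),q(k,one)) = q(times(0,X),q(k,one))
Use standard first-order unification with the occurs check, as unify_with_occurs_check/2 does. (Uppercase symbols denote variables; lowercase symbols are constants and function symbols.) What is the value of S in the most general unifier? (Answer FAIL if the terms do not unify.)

times(times(q(succ(one),q(one,one)),q(succ(one),q(one,one))),0)

Decompose succ/1: q(one,S) = q(one,times(Z,0)).
Decompose q/2: one = one,  S = times(Z,0).
Delete trivial equation one = one.
Bind S := times(Z,0); no other remaining equation mentions S.
Decompose succ/1: L = one.
Bind L := one; substituting into the one remaining equation that mentions L gives: times(succ(q(one,0)),W) = times(succ(q(one,0)),q(succ(one),q(one,one))).
Decompose times/2: q(k,k) = q(k,k),  succ(times(Z,k)) = succ(times(times(X,W),k)).
Delete trivial equation q(k,k) = q(k,k).
Decompose succ/1: times(Z,k) = times(times(X,W),k).
Decompose times/2: Z = times(X,W),  k = k.
Bind Z := times(X,W); no other remaining equation mentions Z. Substituting into the earlier binding gives S := times(times(X,W),0).
Delete trivial equation k = k.
Decompose times/2: succ(q(one,0)) = succ(q(one,0)),  W = q(succ(one),q(one,one)).
Delete trivial equation succ(q(one,0)) = succ(q(one,0)).
Bind W := q(succ(one),q(one,one)); substituting into the remaining equation gives: q(times(0,q(succ(one),q(one,one))),q(k,one)) = q(times(0,X),q(k,one)). Substituting into the earlier bindings gives S := times(times(X,q(succ(one),q(one,one))),0), Z := times(X,q(succ(one),q(one,one))).
Decompose q/2: times(0,q(succ(one),q(one,one))) = times(0,X),  q(k,one) = q(k,one).
Decompose times/2: 0 = 0,  q(succ(one),q(one,one)) = X.
Delete trivial equation 0 = 0.
Bind X := q(succ(one),q(one,one)); no other remaining equation mentions X. Substituting into the earlier bindings gives S := times(times(q(succ(one),q(one,one)),q(succ(one),q(one,one))),0), Z := times(q(succ(one),q(one,one)),q(succ(one),q(one,one))).
Delete trivial equation q(k,one) = q(k,one).
MGU = { S -> times(times(q(succ(one),q(one,one)),q(succ(one),q(one,one))),0), L -> one, Z -> times(q(succ(one),q(one,one)),q(succ(one),q(one,one))), W -> q(succ(one),q(one,one)), X -> q(succ(one),q(one,one)) }, so S -> times(times(q(succ(one),q(one,one)),q(succ(one),q(one,one))),0).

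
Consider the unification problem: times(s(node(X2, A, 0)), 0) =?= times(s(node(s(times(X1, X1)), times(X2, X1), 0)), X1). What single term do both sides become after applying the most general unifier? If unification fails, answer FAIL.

Decompose times/2: s(node(X2, A, 0)) =?= s(node(s(times(X1, X1)), times(X2, X1), 0)),  0 =?= X1.
Decompose s/1: node(X2, A, 0) =?= node(s(times(X1, X1)), times(X2, X1), 0).
Decompose node/3: X2 =?= s(times(X1, X1)),  A =?= times(X2, X1),  0 =?= 0.
Bind X2 := s(times(X1, X1)); substituting into the one remaining equation that mentions X2 gives: A =?= times(s(times(X1, X1)), X1).
Bind A := times(s(times(X1, X1)), X1); no other remaining equation mentions A.
Delete trivial equation 0 =?= 0.
Bind X1 := 0. Substituting into the earlier bindings gives X2 := s(times(0, 0)), A := times(s(times(0, 0)), 0).
Applying the MGU to either side gives times(s(node(s(times(0, 0)), times(s(times(0, 0)), 0), 0)), 0).

times(s(node(s(times(0, 0)), times(s(times(0, 0)), 0), 0)), 0)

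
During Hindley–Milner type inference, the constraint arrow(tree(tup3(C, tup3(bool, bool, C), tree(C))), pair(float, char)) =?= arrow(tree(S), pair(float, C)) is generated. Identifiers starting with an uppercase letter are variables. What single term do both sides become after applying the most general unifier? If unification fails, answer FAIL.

arrow(tree(tup3(char, tup3(bool, bool, char), tree(char))), pair(float, char))

Decompose arrow/2: tree(tup3(C, tup3(bool, bool, C), tree(C))) =?= tree(S),  pair(float, char) =?= pair(float, C).
Decompose tree/1: tup3(C, tup3(bool, bool, C), tree(C)) =?= S.
Bind S := tup3(C, tup3(bool, bool, C), tree(C)); no other remaining equation mentions S.
Decompose pair/2: float =?= float,  char =?= C.
Delete trivial equation float =?= float.
Bind C := char. Substituting into the earlier binding gives S := tup3(char, tup3(bool, bool, char), tree(char)).
Applying the MGU to either side gives arrow(tree(tup3(char, tup3(bool, bool, char), tree(char))), pair(float, char)).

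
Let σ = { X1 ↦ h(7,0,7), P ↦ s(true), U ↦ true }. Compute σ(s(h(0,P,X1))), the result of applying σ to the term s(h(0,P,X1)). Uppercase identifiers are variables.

Replace each occurrence of X1 with h(7,0,7).
Replace each occurrence of P with s(true).
Result: s(h(0,s(true),h(7,0,7))).

s(h(0,s(true),h(7,0,7)))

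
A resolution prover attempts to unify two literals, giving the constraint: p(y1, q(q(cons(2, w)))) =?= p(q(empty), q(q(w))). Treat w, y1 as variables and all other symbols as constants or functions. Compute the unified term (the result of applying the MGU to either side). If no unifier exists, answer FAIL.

Decompose p/2: y1 =?= q(empty),  q(q(cons(2, w))) =?= q(q(w)).
Bind y1 := q(empty); no other remaining equation mentions y1.
Decompose q/1: q(cons(2, w)) =?= q(w).
Decompose q/1: cons(2, w) =?= w.
Occurs check fails: w occurs in cons(2, w); the equation w =?= cons(2, w) has no finite solution.

FAIL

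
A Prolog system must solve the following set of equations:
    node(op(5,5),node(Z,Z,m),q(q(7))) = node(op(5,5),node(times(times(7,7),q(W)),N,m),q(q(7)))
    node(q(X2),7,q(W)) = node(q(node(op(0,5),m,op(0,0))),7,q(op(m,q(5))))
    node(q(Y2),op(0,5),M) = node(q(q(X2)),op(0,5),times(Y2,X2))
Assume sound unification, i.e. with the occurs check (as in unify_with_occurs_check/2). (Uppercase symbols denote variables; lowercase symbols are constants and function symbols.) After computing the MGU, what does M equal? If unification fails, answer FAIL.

times(q(node(op(0,5),m,op(0,0))),node(op(0,5),m,op(0,0)))

Decompose node/3: op(5,5) = op(5,5),  node(Z,Z,m) = node(times(times(7,7),q(W)),N,m),  q(q(7)) = q(q(7)).
Delete trivial equation op(5,5) = op(5,5).
Decompose node/3: Z = times(times(7,7),q(W)),  Z = N,  m = m.
Bind Z := times(times(7,7),q(W)); substituting into the one remaining equation that mentions Z gives: times(times(7,7),q(W)) = N.
Bind N := times(times(7,7),q(W)); no other remaining equation mentions N.
Delete trivial equation m = m.
Delete trivial equation q(q(7)) = q(q(7)).
Decompose node/3: q(X2) = q(node(op(0,5),m,op(0,0))),  7 = 7,  q(W) = q(op(m,q(5))).
Decompose q/1: X2 = node(op(0,5),m,op(0,0)).
Bind X2 := node(op(0,5),m,op(0,0)); substituting into the one remaining equation that mentions X2 gives: node(q(Y2),op(0,5),M) = node(q(q(node(op(0,5),m,op(0,0)))),op(0,5),times(Y2,node(op(0,5),m,op(0,0)))).
Delete trivial equation 7 = 7.
Decompose q/1: W = op(m,q(5)).
Bind W := op(m,q(5)); no other remaining equation mentions W. Substituting into the earlier bindings gives Z := times(times(7,7),q(op(m,q(5)))), N := times(times(7,7),q(op(m,q(5)))).
Decompose node/3: q(Y2) = q(q(node(op(0,5),m,op(0,0)))),  op(0,5) = op(0,5),  M = times(Y2,node(op(0,5),m,op(0,0))).
Decompose q/1: Y2 = q(node(op(0,5),m,op(0,0))).
Bind Y2 := q(node(op(0,5),m,op(0,0))); substituting into the one remaining equation that mentions Y2 gives: M = times(q(node(op(0,5),m,op(0,0))),node(op(0,5),m,op(0,0))).
Delete trivial equation op(0,5) = op(0,5).
Bind M := times(q(node(op(0,5),m,op(0,0))),node(op(0,5),m,op(0,0))).
MGU = { Z ↦ times(times(7,7),q(op(m,q(5)))), N ↦ times(times(7,7),q(op(m,q(5)))), X2 ↦ node(op(0,5),m,op(0,0)), W ↦ op(m,q(5)), Y2 ↦ q(node(op(0,5),m,op(0,0))), M ↦ times(q(node(op(0,5),m,op(0,0))),node(op(0,5),m,op(0,0))) }, so M ↦ times(q(node(op(0,5),m,op(0,0))),node(op(0,5),m,op(0,0))).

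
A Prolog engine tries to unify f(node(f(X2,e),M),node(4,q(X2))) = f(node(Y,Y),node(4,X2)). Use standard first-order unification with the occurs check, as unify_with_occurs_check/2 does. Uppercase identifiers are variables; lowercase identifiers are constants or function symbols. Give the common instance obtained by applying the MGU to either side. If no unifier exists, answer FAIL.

Decompose f/2: node(f(X2,e),M) = node(Y,Y),  node(4,q(X2)) = node(4,X2).
Decompose node/2: f(X2,e) = Y,  M = Y.
Bind Y := f(X2,e); substituting into the one remaining equation that mentions Y gives: M = f(X2,e).
Bind M := f(X2,e); no other remaining equation mentions M.
Decompose node/2: 4 = 4,  q(X2) = X2.
Delete trivial equation 4 = 4.
Occurs check fails: X2 occurs in q(X2); the equation X2 = q(X2) has no finite solution.

FAIL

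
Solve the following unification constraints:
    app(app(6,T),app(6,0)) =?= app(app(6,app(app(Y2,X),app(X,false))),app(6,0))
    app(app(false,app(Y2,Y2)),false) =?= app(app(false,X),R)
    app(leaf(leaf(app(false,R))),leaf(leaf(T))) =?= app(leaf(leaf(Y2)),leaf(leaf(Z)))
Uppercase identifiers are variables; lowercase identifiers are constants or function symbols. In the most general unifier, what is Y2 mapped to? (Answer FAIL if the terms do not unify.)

app(false,false)

Decompose app/2: app(6,T) =?= app(6,app(app(Y2,X),app(X,false))),  app(6,0) =?= app(6,0).
Decompose app/2: 6 =?= 6,  T =?= app(app(Y2,X),app(X,false)).
Delete trivial equation 6 =?= 6.
Bind T := app(app(Y2,X),app(X,false)); substituting into the one remaining equation that mentions T gives: app(leaf(leaf(app(false,R))),leaf(leaf(app(app(Y2,X),app(X,false))))) =?= app(leaf(leaf(Y2)),leaf(leaf(Z))).
Delete trivial equation app(6,0) =?= app(6,0).
Decompose app/2: app(false,app(Y2,Y2)) =?= app(false,X),  false =?= R.
Decompose app/2: false =?= false,  app(Y2,Y2) =?= X.
Delete trivial equation false =?= false.
Bind X := app(Y2,Y2); substituting into the one remaining equation that mentions X gives: app(leaf(leaf(app(false,R))),leaf(leaf(app(app(Y2,app(Y2,Y2)),app(app(Y2,Y2),false))))) =?= app(leaf(leaf(Y2)),leaf(leaf(Z))). Substituting into the earlier binding gives T := app(app(Y2,app(Y2,Y2)),app(app(Y2,Y2),false)).
Bind R := false; substituting into the remaining equation gives: app(leaf(leaf(app(false,false))),leaf(leaf(app(app(Y2,app(Y2,Y2)),app(app(Y2,Y2),false))))) =?= app(leaf(leaf(Y2)),leaf(leaf(Z))).
Decompose app/2: leaf(leaf(app(false,false))) =?= leaf(leaf(Y2)),  leaf(leaf(app(app(Y2,app(Y2,Y2)),app(app(Y2,Y2),false)))) =?= leaf(leaf(Z)).
Decompose leaf/1: leaf(app(false,false)) =?= leaf(Y2).
Decompose leaf/1: app(false,false) =?= Y2.
Bind Y2 := app(false,false); substituting into the remaining equation gives: leaf(leaf(app(app(app(false,false),app(app(false,false),app(false,false))),app(app(app(false,false),app(false,false)),false)))) =?= leaf(leaf(Z)). Substituting into the earlier bindings gives T := app(app(app(false,false),app(app(false,false),app(false,false))),app(app(app(false,false),app(false,false)),false)), X := app(app(false,false),app(false,false)).
Decompose leaf/1: leaf(app(app(app(false,false),app(app(false,false),app(false,false))),app(app(app(false,false),app(false,false)),false))) =?= leaf(Z).
Decompose leaf/1: app(app(app(false,false),app(app(false,false),app(false,false))),app(app(app(false,false),app(false,false)),false)) =?= Z.
Bind Z := app(app(app(false,false),app(app(false,false),app(false,false))),app(app(app(false,false),app(false,false)),false)).
MGU = { T ↦ app(app(app(false,false),app(app(false,false),app(false,false))),app(app(app(false,false),app(false,false)),false)), X ↦ app(app(false,false),app(false,false)), R ↦ false, Y2 ↦ app(false,false), Z ↦ app(app(app(false,false),app(app(false,false),app(false,false))),app(app(app(false,false),app(false,false)),false)) }, so Y2 ↦ app(false,false).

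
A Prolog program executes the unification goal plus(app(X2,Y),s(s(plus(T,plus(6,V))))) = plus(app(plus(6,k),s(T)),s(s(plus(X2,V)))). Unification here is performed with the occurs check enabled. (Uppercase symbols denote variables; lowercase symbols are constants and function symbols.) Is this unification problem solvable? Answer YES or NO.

NO

Decompose plus/2: app(X2,Y) = app(plus(6,k),s(T)),  s(s(plus(T,plus(6,V)))) = s(s(plus(X2,V))).
Decompose app/2: X2 = plus(6,k),  Y = s(T).
Bind X2 := plus(6,k); substituting into the one remaining equation that mentions X2 gives: s(s(plus(T,plus(6,V)))) = s(s(plus(plus(6,k),V))).
Bind Y := s(T); no other remaining equation mentions Y.
Decompose s/1: s(plus(T,plus(6,V))) = s(plus(plus(6,k),V)).
Decompose s/1: plus(T,plus(6,V)) = plus(plus(6,k),V).
Decompose plus/2: T = plus(6,k),  plus(6,V) = V.
Bind T := plus(6,k); no other remaining equation mentions T. Substituting into the earlier binding gives Y := s(plus(6,k)).
Occurs check fails: V occurs in plus(6,V); the equation V = plus(6,V) has no finite solution.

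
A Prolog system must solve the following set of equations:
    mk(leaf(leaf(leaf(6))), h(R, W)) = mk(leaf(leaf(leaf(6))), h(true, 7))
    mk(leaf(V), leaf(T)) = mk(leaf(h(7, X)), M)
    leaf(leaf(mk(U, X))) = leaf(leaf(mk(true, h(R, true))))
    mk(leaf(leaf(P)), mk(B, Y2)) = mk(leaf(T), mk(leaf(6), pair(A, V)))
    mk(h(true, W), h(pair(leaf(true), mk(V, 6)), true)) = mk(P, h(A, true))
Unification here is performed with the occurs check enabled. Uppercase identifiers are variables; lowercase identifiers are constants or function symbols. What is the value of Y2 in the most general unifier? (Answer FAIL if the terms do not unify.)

Decompose mk/2: leaf(leaf(leaf(6))) = leaf(leaf(leaf(6))),  h(R, W) = h(true, 7).
Delete trivial equation leaf(leaf(leaf(6))) = leaf(leaf(leaf(6))).
Decompose h/2: R = true,  W = 7.
Bind R := true; substituting into the one remaining equation that mentions R gives: leaf(leaf(mk(U, X))) = leaf(leaf(mk(true, h(true, true)))).
Bind W := 7; substituting into the one remaining equation that mentions W gives: mk(h(true, 7), h(pair(leaf(true), mk(V, 6)), true)) = mk(P, h(A, true)).
Decompose mk/2: leaf(V) = leaf(h(7, X)),  leaf(T) = M.
Decompose leaf/1: V = h(7, X).
Bind V := h(7, X); substituting into the 2 remaining equations that mention V gives: mk(leaf(leaf(P)), mk(B, Y2)) = mk(leaf(T), mk(leaf(6), pair(A, h(7, X)))),  mk(h(true, 7), h(pair(leaf(true), mk(h(7, X), 6)), true)) = mk(P, h(A, true)).
Bind M := leaf(T); no other remaining equation mentions M.
Decompose leaf/1: leaf(mk(U, X)) = leaf(mk(true, h(true, true))).
Decompose leaf/1: mk(U, X) = mk(true, h(true, true)).
Decompose mk/2: U = true,  X = h(true, true).
Bind U := true; no other remaining equation mentions U.
Bind X := h(true, true); substituting into the remaining equations gives: mk(leaf(leaf(P)), mk(B, Y2)) = mk(leaf(T), mk(leaf(6), pair(A, h(7, h(true, true))))),  mk(h(true, 7), h(pair(leaf(true), mk(h(7, h(true, true)), 6)), true)) = mk(P, h(A, true)). Substituting into the earlier binding gives V := h(7, h(true, true)).
Decompose mk/2: leaf(leaf(P)) = leaf(T),  mk(B, Y2) = mk(leaf(6), pair(A, h(7, h(true, true)))).
Decompose leaf/1: leaf(P) = T.
Bind T := leaf(P); no other remaining equation mentions T. Substituting into the earlier binding gives M := leaf(leaf(P)).
Decompose mk/2: B = leaf(6),  Y2 = pair(A, h(7, h(true, true))).
Bind B := leaf(6); no other remaining equation mentions B.
Bind Y2 := pair(A, h(7, h(true, true))); no other remaining equation mentions Y2.
Decompose mk/2: h(true, 7) = P,  h(pair(leaf(true), mk(h(7, h(true, true)), 6)), true) = h(A, true).
Bind P := h(true, 7); no other remaining equation mentions P. Substituting into the earlier bindings gives M := leaf(leaf(h(true, 7))), T := leaf(h(true, 7)).
Decompose h/2: pair(leaf(true), mk(h(7, h(true, true)), 6)) = A,  true = true.
Bind A := pair(leaf(true), mk(h(7, h(true, true)), 6)); no other remaining equation mentions A. Substituting into the earlier binding gives Y2 := pair(pair(leaf(true), mk(h(7, h(true, true)), 6)), h(7, h(true, true))).
Delete trivial equation true = true.
MGU = { R -> true, W -> 7, V -> h(7, h(true, true)), M -> leaf(leaf(h(true, 7))), U -> true, X -> h(true, true), T -> leaf(h(true, 7)), B -> leaf(6), Y2 -> pair(pair(leaf(true), mk(h(7, h(true, true)), 6)), h(7, h(true, true))), P -> h(true, 7), A -> pair(leaf(true), mk(h(7, h(true, true)), 6)) }, so Y2 -> pair(pair(leaf(true), mk(h(7, h(true, true)), 6)), h(7, h(true, true))).

pair(pair(leaf(true), mk(h(7, h(true, true)), 6)), h(7, h(true, true)))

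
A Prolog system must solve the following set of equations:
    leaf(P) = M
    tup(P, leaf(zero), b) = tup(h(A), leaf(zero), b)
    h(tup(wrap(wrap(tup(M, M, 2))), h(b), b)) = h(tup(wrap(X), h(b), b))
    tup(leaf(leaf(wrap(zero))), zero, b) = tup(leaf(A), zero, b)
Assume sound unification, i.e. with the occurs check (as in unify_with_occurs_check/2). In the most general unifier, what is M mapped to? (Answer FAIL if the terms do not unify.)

leaf(h(leaf(wrap(zero))))

Bind M := leaf(P); substituting into the one remaining equation that mentions M gives: h(tup(wrap(wrap(tup(leaf(P), leaf(P), 2))), h(b), b)) = h(tup(wrap(X), h(b), b)).
Decompose tup/3: P = h(A),  leaf(zero) = leaf(zero),  b = b.
Bind P := h(A); substituting into the one remaining equation that mentions P gives: h(tup(wrap(wrap(tup(leaf(h(A)), leaf(h(A)), 2))), h(b), b)) = h(tup(wrap(X), h(b), b)). Substituting into the earlier binding gives M := leaf(h(A)).
Delete trivial equation leaf(zero) = leaf(zero).
Delete trivial equation b = b.
Decompose h/1: tup(wrap(wrap(tup(leaf(h(A)), leaf(h(A)), 2))), h(b), b) = tup(wrap(X), h(b), b).
Decompose tup/3: wrap(wrap(tup(leaf(h(A)), leaf(h(A)), 2))) = wrap(X),  h(b) = h(b),  b = b.
Decompose wrap/1: wrap(tup(leaf(h(A)), leaf(h(A)), 2)) = X.
Bind X := wrap(tup(leaf(h(A)), leaf(h(A)), 2)); no other remaining equation mentions X.
Delete trivial equation h(b) = h(b).
Delete trivial equation b = b.
Decompose tup/3: leaf(leaf(wrap(zero))) = leaf(A),  zero = zero,  b = b.
Decompose leaf/1: leaf(wrap(zero)) = A.
Bind A := leaf(wrap(zero)); no other remaining equation mentions A. Substituting into the earlier bindings gives M := leaf(h(leaf(wrap(zero)))), P := h(leaf(wrap(zero))), X := wrap(tup(leaf(h(leaf(wrap(zero)))), leaf(h(leaf(wrap(zero)))), 2)).
Delete trivial equation zero = zero.
Delete trivial equation b = b.
MGU = { M = leaf(h(leaf(wrap(zero)))), P = h(leaf(wrap(zero))), X = wrap(tup(leaf(h(leaf(wrap(zero)))), leaf(h(leaf(wrap(zero)))), 2)), A = leaf(wrap(zero)) }, so M = leaf(h(leaf(wrap(zero)))).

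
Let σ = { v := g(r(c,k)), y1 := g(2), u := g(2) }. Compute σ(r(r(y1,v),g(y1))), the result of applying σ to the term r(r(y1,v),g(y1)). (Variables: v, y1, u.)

Replace each occurrence of v with g(r(c,k)).
Replace each occurrence of y1 with g(2).
Result: r(r(g(2),g(r(c,k))),g(g(2))).

r(r(g(2),g(r(c,k))),g(g(2)))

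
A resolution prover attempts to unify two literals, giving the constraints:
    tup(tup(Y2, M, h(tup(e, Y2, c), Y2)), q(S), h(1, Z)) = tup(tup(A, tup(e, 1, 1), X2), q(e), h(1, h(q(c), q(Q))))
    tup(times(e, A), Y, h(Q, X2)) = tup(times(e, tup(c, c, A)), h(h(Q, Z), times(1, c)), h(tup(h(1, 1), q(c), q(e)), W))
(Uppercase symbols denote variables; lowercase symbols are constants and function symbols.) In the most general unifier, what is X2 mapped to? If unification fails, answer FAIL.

FAIL

Decompose tup/3: tup(Y2, M, h(tup(e, Y2, c), Y2)) = tup(A, tup(e, 1, 1), X2),  q(S) = q(e),  h(1, Z) = h(1, h(q(c), q(Q))).
Decompose tup/3: Y2 = A,  M = tup(e, 1, 1),  h(tup(e, Y2, c), Y2) = X2.
Bind Y2 := A; substituting into the one remaining equation that mentions Y2 gives: h(tup(e, A, c), A) = X2.
Bind M := tup(e, 1, 1); no other remaining equation mentions M.
Bind X2 := h(tup(e, A, c), A); substituting into the one remaining equation that mentions X2 gives: tup(times(e, A), Y, h(Q, h(tup(e, A, c), A))) = tup(times(e, tup(c, c, A)), h(h(Q, Z), times(1, c)), h(tup(h(1, 1), q(c), q(e)), W)).
Decompose q/1: S = e.
Bind S := e; no other remaining equation mentions S.
Decompose h/2: 1 = 1,  Z = h(q(c), q(Q)).
Delete trivial equation 1 = 1.
Bind Z := h(q(c), q(Q)); substituting into the remaining equation gives: tup(times(e, A), Y, h(Q, h(tup(e, A, c), A))) = tup(times(e, tup(c, c, A)), h(h(Q, h(q(c), q(Q))), times(1, c)), h(tup(h(1, 1), q(c), q(e)), W)).
Decompose tup/3: times(e, A) = times(e, tup(c, c, A)),  Y = h(h(Q, h(q(c), q(Q))), times(1, c)),  h(Q, h(tup(e, A, c), A)) = h(tup(h(1, 1), q(c), q(e)), W).
Decompose times/2: e = e,  A = tup(c, c, A).
Delete trivial equation e = e.
Occurs check fails: A occurs in tup(c, c, A); the equation A = tup(c, c, A) has no finite solution.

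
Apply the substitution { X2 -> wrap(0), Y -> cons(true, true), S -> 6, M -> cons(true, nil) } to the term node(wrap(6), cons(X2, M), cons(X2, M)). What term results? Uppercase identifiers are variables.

node(wrap(6), cons(wrap(0), cons(true, nil)), cons(wrap(0), cons(true, nil)))

Replace each occurrence of X2 with wrap(0).
Replace each occurrence of M with cons(true, nil).
Result: node(wrap(6), cons(wrap(0), cons(true, nil)), cons(wrap(0), cons(true, nil))).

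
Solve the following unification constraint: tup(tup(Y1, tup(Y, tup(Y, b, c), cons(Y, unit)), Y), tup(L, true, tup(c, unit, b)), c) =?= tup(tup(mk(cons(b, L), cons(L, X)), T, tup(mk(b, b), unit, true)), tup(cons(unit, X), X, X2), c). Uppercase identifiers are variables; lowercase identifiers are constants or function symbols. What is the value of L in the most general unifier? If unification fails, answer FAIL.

Decompose tup/3: tup(Y1, tup(Y, tup(Y, b, c), cons(Y, unit)), Y) =?= tup(mk(cons(b, L), cons(L, X)), T, tup(mk(b, b), unit, true)),  tup(L, true, tup(c, unit, b)) =?= tup(cons(unit, X), X, X2),  c =?= c.
Decompose tup/3: Y1 =?= mk(cons(b, L), cons(L, X)),  tup(Y, tup(Y, b, c), cons(Y, unit)) =?= T,  Y =?= tup(mk(b, b), unit, true).
Bind Y1 := mk(cons(b, L), cons(L, X)); no other remaining equation mentions Y1.
Bind T := tup(Y, tup(Y, b, c), cons(Y, unit)); no other remaining equation mentions T.
Bind Y := tup(mk(b, b), unit, true); no other remaining equation mentions Y. Substituting into the earlier binding gives T := tup(tup(mk(b, b), unit, true), tup(tup(mk(b, b), unit, true), b, c), cons(tup(mk(b, b), unit, true), unit)).
Decompose tup/3: L =?= cons(unit, X),  true =?= X,  tup(c, unit, b) =?= X2.
Bind L := cons(unit, X); no other remaining equation mentions L. Substituting into the earlier binding gives Y1 := mk(cons(b, cons(unit, X)), cons(cons(unit, X), X)).
Bind X := true; no other remaining equation mentions X. Substituting into the earlier bindings gives Y1 := mk(cons(b, cons(unit, true)), cons(cons(unit, true), true)), L := cons(unit, true).
Bind X2 := tup(c, unit, b); no other remaining equation mentions X2.
Delete trivial equation c =?= c.
MGU = { Y1 := mk(cons(b, cons(unit, true)), cons(cons(unit, true), true)), T := tup(tup(mk(b, b), unit, true), tup(tup(mk(b, b), unit, true), b, c), cons(tup(mk(b, b), unit, true), unit)), Y := tup(mk(b, b), unit, true), L := cons(unit, true), X := true, X2 := tup(c, unit, b) }, so L := cons(unit, true).

cons(unit, true)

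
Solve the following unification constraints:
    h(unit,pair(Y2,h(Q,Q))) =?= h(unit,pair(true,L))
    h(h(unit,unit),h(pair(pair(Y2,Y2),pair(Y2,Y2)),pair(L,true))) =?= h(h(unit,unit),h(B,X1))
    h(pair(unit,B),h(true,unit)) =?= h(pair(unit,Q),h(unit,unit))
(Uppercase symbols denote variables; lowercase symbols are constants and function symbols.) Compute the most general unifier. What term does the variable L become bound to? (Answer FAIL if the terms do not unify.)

FAIL

Decompose h/2: unit =?= unit,  pair(Y2,h(Q,Q)) =?= pair(true,L).
Delete trivial equation unit =?= unit.
Decompose pair/2: Y2 =?= true,  h(Q,Q) =?= L.
Bind Y2 := true; substituting into the one remaining equation that mentions Y2 gives: h(h(unit,unit),h(pair(pair(true,true),pair(true,true)),pair(L,true))) =?= h(h(unit,unit),h(B,X1)).
Bind L := h(Q,Q); substituting into the one remaining equation that mentions L gives: h(h(unit,unit),h(pair(pair(true,true),pair(true,true)),pair(h(Q,Q),true))) =?= h(h(unit,unit),h(B,X1)).
Decompose h/2: h(unit,unit) =?= h(unit,unit),  h(pair(pair(true,true),pair(true,true)),pair(h(Q,Q),true)) =?= h(B,X1).
Delete trivial equation h(unit,unit) =?= h(unit,unit).
Decompose h/2: pair(pair(true,true),pair(true,true)) =?= B,  pair(h(Q,Q),true) =?= X1.
Bind B := pair(pair(true,true),pair(true,true)); substituting into the one remaining equation that mentions B gives: h(pair(unit,pair(pair(true,true),pair(true,true))),h(true,unit)) =?= h(pair(unit,Q),h(unit,unit)).
Bind X1 := pair(h(Q,Q),true); no other remaining equation mentions X1.
Decompose h/2: pair(unit,pair(pair(true,true),pair(true,true))) =?= pair(unit,Q),  h(true,unit) =?= h(unit,unit).
Decompose pair/2: unit =?= unit,  pair(pair(true,true),pair(true,true)) =?= Q.
Delete trivial equation unit =?= unit.
Bind Q := pair(pair(true,true),pair(true,true)); no other remaining equation mentions Q. Substituting into the earlier bindings gives L := h(pair(pair(true,true),pair(true,true)),pair(pair(true,true),pair(true,true))), X1 := pair(h(pair(pair(true,true),pair(true,true)),pair(pair(true,true),pair(true,true))),true).
Decompose h/2: true =?= unit,  unit =?= unit.
Clash: constants true and unit differ; no unifier exists.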